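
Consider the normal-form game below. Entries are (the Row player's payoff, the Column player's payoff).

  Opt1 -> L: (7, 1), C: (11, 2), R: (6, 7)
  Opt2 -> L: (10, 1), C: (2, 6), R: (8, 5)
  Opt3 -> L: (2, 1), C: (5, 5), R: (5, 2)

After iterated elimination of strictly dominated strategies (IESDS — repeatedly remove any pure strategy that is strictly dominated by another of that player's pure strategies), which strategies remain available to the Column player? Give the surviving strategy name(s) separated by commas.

C, R

For the Row player, Opt1 strictly dominates Opt3 on the remaining columns (L: 7>2, C: 11>5, R: 6>5); eliminate Opt3.
Column L is eliminated: C beats it against every remaining row (Opt1: 2>1, Opt2: 6>1).
Among the remaining strategies, none is strictly dominated by another pure strategy of the same player, so the elimination stops.
Surviving strategies — the Row player: {Opt1, Opt2}; the Column player: {C, R}.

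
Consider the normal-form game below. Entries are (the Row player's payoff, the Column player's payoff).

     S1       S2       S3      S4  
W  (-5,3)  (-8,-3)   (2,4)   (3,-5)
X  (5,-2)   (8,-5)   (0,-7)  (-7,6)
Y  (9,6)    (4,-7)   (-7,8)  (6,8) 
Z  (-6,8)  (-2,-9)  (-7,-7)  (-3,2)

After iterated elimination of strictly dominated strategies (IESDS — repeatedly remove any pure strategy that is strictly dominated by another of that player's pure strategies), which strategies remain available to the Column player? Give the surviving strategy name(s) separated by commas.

S1, S3, S4

For the Column player, S1 strictly dominates S2 on the remaining rows (W: 3>-3, X: -2>-5, Y: 6>-7, Z: 8>-9); eliminate S2.
For the Row player, W strictly dominates Z on the remaining columns (S1: -5>-6, S3: 2>-7, S4: 3>-3); eliminate Z.
Among the remaining strategies, none is strictly dominated by another pure strategy of the same player, so the elimination stops.
Surviving strategies — the Row player: {W, X, Y}; the Column player: {S1, S3, S4}.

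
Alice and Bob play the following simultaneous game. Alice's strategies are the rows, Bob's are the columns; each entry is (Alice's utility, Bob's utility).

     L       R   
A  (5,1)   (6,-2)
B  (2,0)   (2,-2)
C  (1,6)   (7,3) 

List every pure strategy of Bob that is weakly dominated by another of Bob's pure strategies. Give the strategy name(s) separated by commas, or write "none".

R

L is not dominated — it holds its own against R at A (1>-2).
L weakly dominates R — A: 1>-2, B: 0>-2, C: 6>3.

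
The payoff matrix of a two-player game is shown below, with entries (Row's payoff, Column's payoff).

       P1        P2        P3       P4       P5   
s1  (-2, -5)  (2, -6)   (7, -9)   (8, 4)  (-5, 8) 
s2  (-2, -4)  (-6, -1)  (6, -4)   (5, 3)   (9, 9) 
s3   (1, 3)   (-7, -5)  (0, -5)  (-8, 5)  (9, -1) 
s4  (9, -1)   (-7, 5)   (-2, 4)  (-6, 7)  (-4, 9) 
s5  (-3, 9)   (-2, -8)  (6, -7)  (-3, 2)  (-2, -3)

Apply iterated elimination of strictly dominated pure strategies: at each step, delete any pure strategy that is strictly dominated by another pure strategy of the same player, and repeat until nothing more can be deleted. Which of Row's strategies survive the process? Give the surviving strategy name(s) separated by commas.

For Column, P4 strictly dominates P2 on the remaining rows (s1: 4>-6, s2: 3>-1, s3: 5>-5, s4: 7>5, s5: 2>-8); eliminate P2.
Column's strategy P3 is strictly dominated by P4 (s1: 4>-9, s2: 3>-4, s3: 5>-5, s4: 7>4, s5: 2>-7) and is removed.
For Row, s2 strictly dominates s5 on the remaining columns (P1: -2>-3, P4: 5>-3, P5: 9>-2); eliminate s5.
Column P1 is eliminated: P4 beats it against every remaining row (s1: 4>-5, s2: 3>-4, s3: 5>3, s4: 7>-1).
For Row, s2 strictly dominates s4 on the remaining columns (P4: 5>-6, P5: 9>-4); eliminate s4.
Among the remaining strategies, none is strictly dominated by another pure strategy of the same player, so the elimination stops.
Surviving strategies — Row: {s1, s2, s3}; Column: {P4, P5}.

s1, s2, s3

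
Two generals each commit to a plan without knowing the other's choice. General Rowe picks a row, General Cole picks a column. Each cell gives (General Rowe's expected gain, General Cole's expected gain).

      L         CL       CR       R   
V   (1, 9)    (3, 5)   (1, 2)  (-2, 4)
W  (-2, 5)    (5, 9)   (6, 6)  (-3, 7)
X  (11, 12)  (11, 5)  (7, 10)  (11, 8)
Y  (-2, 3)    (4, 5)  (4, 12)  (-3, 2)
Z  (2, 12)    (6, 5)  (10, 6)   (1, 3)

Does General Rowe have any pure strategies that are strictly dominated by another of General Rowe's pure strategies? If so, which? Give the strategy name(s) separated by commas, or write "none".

V is strictly dominated by X (L: 11>1, CL: 11>3, CR: 7>1, R: 11>-2).
W is strictly dominated by X (L: 11>-2, CL: 11>5, CR: 7>6, R: 11>-3).
X is not dominated — it holds its own against V at L (11>1); W at L (11>-2); Y at L (11>-2); Z at L (11>2).
Y is strictly dominated by X (L: 11>-2, CL: 11>4, CR: 7>4, R: 11>-3).
Z: no other strategy beats it everywhere (V at L (2>1); W at L (2>-2); X at CR (10>7); Y at L (2>-2)).

V, W, Y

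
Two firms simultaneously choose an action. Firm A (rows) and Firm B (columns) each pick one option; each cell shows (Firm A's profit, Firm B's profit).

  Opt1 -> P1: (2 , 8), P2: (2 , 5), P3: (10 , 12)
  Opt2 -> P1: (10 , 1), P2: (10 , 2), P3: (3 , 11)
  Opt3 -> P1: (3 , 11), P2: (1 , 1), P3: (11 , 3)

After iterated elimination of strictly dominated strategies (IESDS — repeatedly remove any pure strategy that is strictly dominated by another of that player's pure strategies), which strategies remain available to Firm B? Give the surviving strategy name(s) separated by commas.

Column P2 is eliminated: P3 beats it against every remaining row (Opt1: 12>5, Opt2: 11>2, Opt3: 3>1).
For Firm A, Opt3 strictly dominates Opt1 on the remaining columns (P1: 3>2, P3: 11>10); eliminate Opt1.
Among the remaining strategies, none is strictly dominated by another pure strategy of the same player, so the elimination stops.
Surviving strategies — Firm A: {Opt2, Opt3}; Firm B: {P1, P3}.

P1, P3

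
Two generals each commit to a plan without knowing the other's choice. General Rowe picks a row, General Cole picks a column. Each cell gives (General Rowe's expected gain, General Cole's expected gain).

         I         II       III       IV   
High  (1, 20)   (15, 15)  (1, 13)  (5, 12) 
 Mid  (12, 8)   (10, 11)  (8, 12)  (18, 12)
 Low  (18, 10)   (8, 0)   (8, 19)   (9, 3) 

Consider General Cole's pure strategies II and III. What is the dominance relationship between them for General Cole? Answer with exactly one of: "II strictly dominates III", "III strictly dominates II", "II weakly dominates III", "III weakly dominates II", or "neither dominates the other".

neither dominates the other

Compare II to III across each choice by General Rowe: High: 15>13, Mid: 11<12, Low: 0<19.
II does better at High but worse at Mid, Low; neither strategy dominates the other.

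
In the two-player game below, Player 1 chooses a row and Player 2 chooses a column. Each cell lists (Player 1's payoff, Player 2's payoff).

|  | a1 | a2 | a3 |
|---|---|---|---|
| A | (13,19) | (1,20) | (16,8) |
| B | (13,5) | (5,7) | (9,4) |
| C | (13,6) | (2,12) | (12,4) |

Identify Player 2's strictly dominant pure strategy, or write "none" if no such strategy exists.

a2 vs a1: A: 20>19, B: 7>5, C: 12>6.
a2 vs a3: A: 20>8, B: 7>4, C: 12>4.
a2 strictly beats every other strategy against every opponent action, so it is strictly dominant.

a2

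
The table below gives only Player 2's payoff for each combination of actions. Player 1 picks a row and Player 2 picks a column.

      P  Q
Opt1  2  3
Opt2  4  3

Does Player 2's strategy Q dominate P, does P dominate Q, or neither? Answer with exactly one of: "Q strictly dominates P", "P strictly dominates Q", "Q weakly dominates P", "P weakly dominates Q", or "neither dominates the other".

neither dominates the other

Q's payoffs vs P's, by Player 1's action — Opt1: 3>2, Opt2: 3<4.
Q does better at Opt1 but worse at Opt2; neither strategy dominates the other.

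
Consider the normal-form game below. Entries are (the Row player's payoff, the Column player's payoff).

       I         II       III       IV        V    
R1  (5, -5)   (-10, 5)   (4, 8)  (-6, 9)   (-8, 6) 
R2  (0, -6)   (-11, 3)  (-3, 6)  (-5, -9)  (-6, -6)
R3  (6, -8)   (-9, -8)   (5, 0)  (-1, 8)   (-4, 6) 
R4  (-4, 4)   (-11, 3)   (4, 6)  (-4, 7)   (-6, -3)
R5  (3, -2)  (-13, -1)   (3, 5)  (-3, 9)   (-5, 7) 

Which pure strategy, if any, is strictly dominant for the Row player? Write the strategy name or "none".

R3

R3 vs R1: I: 6>5, II: -9>-10, III: 5>4, IV: -1>-6, V: -4>-8.
R3 vs R2: I: 6>0, II: -9>-11, III: 5>-3, IV: -1>-5, V: -4>-6.
R3 vs R4: I: 6>-4, II: -9>-11, III: 5>4, IV: -1>-4, V: -4>-6.
R3 vs R5: I: 6>3, II: -9>-13, III: 5>3, IV: -1>-3, V: -4>-5.
R3 strictly beats every other strategy against every opponent action, so it is strictly dominant.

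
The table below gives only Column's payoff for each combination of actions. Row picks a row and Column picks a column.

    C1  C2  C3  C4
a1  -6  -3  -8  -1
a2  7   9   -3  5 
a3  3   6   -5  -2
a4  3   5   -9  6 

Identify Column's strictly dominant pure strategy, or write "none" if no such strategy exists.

C1 fails to dominate C2 at a1 (-6<-3).
C2 fails to dominate C4 at a1 (-3<-1).
C3 fails to dominate C1 at a1 (-8<-6).
C4 fails to dominate C1 at a2 (5<7).
No single strategy dominates all the others.

none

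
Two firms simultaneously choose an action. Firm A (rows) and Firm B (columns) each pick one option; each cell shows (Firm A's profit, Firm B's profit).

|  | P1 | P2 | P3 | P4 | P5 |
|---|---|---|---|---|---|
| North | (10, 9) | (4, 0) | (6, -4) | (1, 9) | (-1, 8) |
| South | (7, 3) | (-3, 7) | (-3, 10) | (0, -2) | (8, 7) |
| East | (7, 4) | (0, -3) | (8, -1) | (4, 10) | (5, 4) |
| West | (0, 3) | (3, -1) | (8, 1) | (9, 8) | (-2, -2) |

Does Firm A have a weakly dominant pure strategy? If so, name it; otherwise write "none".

none

North fails to dominate South at P5 (-1<8).
South fails to dominate North at P1 (7<10).
East fails to dominate North at P1 (7<10).
West fails to dominate North at P1 (0<10).
No single strategy dominates all the others.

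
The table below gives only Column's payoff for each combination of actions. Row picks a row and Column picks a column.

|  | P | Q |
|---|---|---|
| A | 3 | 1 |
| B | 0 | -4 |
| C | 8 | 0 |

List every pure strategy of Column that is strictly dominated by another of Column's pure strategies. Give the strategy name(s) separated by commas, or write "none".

Nothing dominates P: Q at A (3>1).
Q is strictly dominated by P (A: 3>1, B: 0>-4, C: 8>0).

Q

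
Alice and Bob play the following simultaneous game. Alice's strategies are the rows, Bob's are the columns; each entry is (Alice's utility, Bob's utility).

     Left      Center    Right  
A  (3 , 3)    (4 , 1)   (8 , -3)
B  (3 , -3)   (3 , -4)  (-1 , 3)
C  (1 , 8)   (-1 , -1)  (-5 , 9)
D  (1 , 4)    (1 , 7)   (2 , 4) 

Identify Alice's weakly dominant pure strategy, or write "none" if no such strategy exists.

A

A vs B: Left: 3=3, Center: 4>3, Right: 8>-1.
A vs C: Left: 3>1, Center: 4>-1, Right: 8>-5.
A vs D: Left: 3>1, Center: 4>1, Right: 8>2.
A is at least as good as every other strategy against every opponent action, so it is weakly dominant.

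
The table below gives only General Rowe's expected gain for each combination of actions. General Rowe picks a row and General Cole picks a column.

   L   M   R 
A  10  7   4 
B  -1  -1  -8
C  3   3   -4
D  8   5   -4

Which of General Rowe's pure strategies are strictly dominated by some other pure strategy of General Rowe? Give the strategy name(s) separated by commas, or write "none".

B, C, D

A is not dominated — it holds its own against B at L (10>-1); C at L (10>3); D at L (10>8).
B is strictly dominated by A (L: 10>-1, M: 7>-1, R: 4>-8).
C is strictly dominated by A (L: 10>3, M: 7>3, R: 4>-4).
D is strictly dominated by A (L: 10>8, M: 7>5, R: 4>-4).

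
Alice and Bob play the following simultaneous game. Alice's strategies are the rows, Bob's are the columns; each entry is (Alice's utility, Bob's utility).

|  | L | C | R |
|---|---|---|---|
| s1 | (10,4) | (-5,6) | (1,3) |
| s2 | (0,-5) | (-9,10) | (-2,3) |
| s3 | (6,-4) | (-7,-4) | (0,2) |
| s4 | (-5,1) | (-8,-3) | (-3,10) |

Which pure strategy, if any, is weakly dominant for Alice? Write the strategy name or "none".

s1

s1 vs s2: L: 10>0, C: -5>-9, R: 1>-2.
s1 vs s3: L: 10>6, C: -5>-7, R: 1>0.
s1 vs s4: L: 10>-5, C: -5>-8, R: 1>-3.
s1 is at least as good as every other strategy against every opponent action, so it is weakly dominant.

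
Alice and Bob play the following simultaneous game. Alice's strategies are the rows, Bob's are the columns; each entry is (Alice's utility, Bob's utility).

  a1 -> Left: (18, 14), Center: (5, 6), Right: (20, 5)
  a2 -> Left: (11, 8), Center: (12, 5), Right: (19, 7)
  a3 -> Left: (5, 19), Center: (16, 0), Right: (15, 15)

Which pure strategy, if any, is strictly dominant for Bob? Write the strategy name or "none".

Left vs Center: a1: 14>6, a2: 8>5, a3: 19>0.
Left vs Right: a1: 14>5, a2: 8>7, a3: 19>15.
Left strictly beats every other strategy against every opponent action, so it is strictly dominant.

Left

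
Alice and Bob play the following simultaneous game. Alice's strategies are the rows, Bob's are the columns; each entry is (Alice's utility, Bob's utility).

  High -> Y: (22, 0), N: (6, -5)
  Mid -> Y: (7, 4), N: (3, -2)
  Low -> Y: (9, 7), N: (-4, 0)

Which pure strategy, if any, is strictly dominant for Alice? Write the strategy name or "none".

High

High vs Mid: Y: 22>7, N: 6>3.
High vs Low: Y: 22>9, N: 6>-4.
High strictly beats every other strategy against every opponent action, so it is strictly dominant.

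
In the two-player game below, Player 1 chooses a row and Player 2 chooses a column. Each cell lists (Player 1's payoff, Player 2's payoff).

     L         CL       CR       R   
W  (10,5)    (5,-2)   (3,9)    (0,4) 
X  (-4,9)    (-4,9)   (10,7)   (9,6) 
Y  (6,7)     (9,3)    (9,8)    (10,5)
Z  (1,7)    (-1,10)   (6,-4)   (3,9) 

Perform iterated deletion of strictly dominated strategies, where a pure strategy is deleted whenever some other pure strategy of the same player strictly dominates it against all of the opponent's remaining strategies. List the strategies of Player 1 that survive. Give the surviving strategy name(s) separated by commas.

W, X, Y

For Player 1, Y strictly dominates Z on the remaining columns (L: 6>1, CL: 9>-1, CR: 9>6, R: 10>3); eliminate Z.
Column R is eliminated: L beats it against every remaining row (W: 5>4, X: 9>6, Y: 7>5).
Among the remaining strategies, none is strictly dominated by another pure strategy of the same player, so the elimination stops.
Surviving strategies — Player 1: {W, X, Y}; Player 2: {L, CL, CR}.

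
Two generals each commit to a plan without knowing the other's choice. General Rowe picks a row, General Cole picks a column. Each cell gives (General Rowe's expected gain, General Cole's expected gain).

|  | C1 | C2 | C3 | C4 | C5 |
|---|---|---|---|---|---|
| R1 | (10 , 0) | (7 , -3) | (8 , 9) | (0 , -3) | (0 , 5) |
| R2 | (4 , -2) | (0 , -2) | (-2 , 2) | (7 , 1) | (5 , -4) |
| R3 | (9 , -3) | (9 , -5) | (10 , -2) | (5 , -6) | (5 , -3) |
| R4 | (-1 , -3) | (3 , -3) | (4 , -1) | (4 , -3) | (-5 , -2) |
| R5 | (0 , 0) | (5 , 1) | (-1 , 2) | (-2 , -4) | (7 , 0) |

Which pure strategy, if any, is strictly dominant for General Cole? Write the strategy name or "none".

C3 vs C1: R1: 9>0, R2: 2>-2, R3: -2>-3, R4: -1>-3, R5: 2>0.
C3 vs C2: R1: 9>-3, R2: 2>-2, R3: -2>-5, R4: -1>-3, R5: 2>1.
C3 vs C4: R1: 9>-3, R2: 2>1, R3: -2>-6, R4: -1>-3, R5: 2>-4.
C3 vs C5: R1: 9>5, R2: 2>-4, R3: -2>-3, R4: -1>-2, R5: 2>0.
C3 strictly beats every other strategy against every opponent action, so it is strictly dominant.

C3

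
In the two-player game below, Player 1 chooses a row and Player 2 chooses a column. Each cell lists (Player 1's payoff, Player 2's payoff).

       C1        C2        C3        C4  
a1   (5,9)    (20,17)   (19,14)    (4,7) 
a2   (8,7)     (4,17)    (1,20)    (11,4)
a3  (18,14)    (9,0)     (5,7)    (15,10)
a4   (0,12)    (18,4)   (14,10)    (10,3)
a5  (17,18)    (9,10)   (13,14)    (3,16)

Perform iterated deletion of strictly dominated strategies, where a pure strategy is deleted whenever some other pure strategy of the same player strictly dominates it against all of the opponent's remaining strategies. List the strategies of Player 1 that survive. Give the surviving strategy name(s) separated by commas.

a1, a3, a5

Player 1's strategy a2 is strictly dominated by a3 (C1: 18>8, C2: 9>4, C3: 5>1, C4: 15>11) and is removed.
Column C4 is eliminated: C1 beats it against every remaining row (a1: 9>7, a3: 14>10, a4: 12>3, a5: 18>16).
Row a4 is eliminated: a1 beats it against every remaining column (C1: 5>0, C2: 20>18, C3: 19>14).
Among the remaining strategies, none is strictly dominated by another pure strategy of the same player, so the elimination stops.
Surviving strategies — Player 1: {a1, a3, a5}; Player 2: {C1, C2, C3}.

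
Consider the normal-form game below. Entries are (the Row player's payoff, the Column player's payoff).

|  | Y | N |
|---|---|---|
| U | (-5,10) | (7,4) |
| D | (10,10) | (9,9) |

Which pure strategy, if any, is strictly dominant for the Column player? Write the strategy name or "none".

Y

Y vs N: U: 10>4, D: 10>9.
Y strictly beats every other strategy against every opponent action, so it is strictly dominant.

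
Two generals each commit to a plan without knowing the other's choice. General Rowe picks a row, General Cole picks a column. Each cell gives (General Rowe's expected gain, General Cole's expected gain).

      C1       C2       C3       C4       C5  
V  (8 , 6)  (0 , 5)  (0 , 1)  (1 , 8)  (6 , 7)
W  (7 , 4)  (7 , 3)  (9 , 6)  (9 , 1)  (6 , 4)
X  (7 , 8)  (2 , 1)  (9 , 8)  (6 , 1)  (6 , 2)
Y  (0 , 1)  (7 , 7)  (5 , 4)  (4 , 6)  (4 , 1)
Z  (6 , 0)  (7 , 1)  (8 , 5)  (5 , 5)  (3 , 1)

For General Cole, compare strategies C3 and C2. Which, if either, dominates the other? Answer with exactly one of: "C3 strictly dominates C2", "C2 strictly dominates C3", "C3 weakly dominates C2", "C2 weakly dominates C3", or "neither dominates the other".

C3's payoffs vs C2's, by General Rowe's action — V: 1<5, W: 6>3, X: 8>1, Y: 4<7, Z: 5>1.
C3 does better at W, X, Z but worse at V, Y; neither strategy dominates the other.

neither dominates the other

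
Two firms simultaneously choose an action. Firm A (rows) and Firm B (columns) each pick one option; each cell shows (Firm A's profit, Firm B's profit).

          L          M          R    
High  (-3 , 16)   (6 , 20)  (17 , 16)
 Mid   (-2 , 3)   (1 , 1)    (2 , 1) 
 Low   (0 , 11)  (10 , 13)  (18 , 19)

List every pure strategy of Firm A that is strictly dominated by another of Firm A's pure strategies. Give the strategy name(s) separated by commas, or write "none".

High: dominated, since Low does at least as well everywhere (L: 0>-3, M: 10>6, R: 18>17).
Mid is strictly dominated by Low (L: 0>-2, M: 10>1, R: 18>2).
Low is not dominated — it holds its own against High at L (0>-3); Mid at L (0>-2).

High, Mid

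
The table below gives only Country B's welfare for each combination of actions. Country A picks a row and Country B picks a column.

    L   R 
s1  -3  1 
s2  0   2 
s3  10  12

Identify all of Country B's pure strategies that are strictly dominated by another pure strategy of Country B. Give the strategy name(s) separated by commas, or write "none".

L

R strictly dominates L — s1: 1>-3, s2: 2>0, s3: 12>10.
R: no other strategy beats it everywhere (L at s1 (1>-3)).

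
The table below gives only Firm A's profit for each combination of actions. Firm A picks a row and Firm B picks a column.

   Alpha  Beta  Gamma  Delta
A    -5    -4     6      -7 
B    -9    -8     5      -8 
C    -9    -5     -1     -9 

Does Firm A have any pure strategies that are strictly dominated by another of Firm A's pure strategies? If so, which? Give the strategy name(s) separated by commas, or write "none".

B, C

A: no other strategy beats it everywhere (B at Alpha (-5>-9); C at Alpha (-5>-9)).
B: dominated, since A does at least as well everywhere (Alpha: -5>-9, Beta: -4>-8, Gamma: 6>5, Delta: -7>-8).
C is strictly dominated by A (Alpha: -5>-9, Beta: -4>-5, Gamma: 6>-1, Delta: -7>-9).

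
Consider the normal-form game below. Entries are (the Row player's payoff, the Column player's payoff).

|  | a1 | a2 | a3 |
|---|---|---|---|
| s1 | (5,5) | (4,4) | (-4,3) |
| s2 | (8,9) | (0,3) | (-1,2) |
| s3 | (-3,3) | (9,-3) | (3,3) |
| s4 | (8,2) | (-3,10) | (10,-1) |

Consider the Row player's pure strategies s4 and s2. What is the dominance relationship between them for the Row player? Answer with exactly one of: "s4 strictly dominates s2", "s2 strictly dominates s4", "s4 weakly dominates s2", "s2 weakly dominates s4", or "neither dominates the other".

s4's payoffs vs s2's, by the Column player's action — a1: 8=8, a2: -3<0, a3: 10>-1.
s4 does better at a3 but worse at a2; neither strategy dominates the other.

neither dominates the other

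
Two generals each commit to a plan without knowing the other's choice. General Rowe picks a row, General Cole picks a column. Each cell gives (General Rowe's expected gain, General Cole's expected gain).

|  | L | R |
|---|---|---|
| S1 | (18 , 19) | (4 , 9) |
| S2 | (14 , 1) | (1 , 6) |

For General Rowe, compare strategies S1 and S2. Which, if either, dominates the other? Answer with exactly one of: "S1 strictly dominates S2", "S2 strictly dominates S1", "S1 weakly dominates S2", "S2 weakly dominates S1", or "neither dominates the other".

Compare S1 to S2 across each opponent action: L: 18>14, R: 4>1.
Every comparison favours S1, so S1 strictly dominates S2.

S1 strictly dominates S2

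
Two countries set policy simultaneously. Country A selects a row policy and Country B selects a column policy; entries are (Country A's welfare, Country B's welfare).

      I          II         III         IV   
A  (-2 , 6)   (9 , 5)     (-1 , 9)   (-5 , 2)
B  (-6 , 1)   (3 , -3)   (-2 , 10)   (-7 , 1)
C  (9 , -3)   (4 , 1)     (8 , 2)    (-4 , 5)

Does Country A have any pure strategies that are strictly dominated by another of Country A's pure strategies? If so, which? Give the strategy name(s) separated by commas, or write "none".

Nothing dominates A: B at I (-2>-6); C at II (9>4).
B: dominated, since A does at least as well everywhere (I: -2>-6, II: 9>3, III: -1>-2, IV: -5>-7).
C: no other strategy beats it everywhere (A at I (9>-2); B at I (9>-6)).

B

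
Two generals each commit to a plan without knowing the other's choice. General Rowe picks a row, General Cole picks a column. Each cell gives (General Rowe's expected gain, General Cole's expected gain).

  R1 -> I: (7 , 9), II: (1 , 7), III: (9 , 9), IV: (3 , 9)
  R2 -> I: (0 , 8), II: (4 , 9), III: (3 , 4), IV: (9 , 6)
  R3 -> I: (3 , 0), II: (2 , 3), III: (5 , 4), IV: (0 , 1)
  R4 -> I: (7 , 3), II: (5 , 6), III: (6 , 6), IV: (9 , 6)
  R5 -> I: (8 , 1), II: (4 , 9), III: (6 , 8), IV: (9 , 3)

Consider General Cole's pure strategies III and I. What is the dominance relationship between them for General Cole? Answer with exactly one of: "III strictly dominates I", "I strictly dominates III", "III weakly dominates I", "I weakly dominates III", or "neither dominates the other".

Compare III to I across every action of General Rowe: R1: 9=9, R2: 4<8, R3: 4>0, R4: 6>3, R5: 8>1.
III does better at R3, R4, R5 but worse at R2; neither strategy dominates the other.

neither dominates the other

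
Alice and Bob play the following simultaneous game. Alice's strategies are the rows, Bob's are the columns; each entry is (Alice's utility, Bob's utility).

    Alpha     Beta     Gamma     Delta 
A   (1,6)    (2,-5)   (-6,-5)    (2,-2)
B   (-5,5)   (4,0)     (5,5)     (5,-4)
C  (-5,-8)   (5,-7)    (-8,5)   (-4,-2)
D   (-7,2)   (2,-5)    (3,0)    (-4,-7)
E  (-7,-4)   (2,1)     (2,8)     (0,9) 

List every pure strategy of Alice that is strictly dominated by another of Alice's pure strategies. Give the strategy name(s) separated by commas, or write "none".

A: no other strategy beats it everywhere (B at Alpha (1>-5); C at Alpha (1>-5); D at Alpha (1>-7); E at Alpha (1>-7)).
B is not dominated — it holds its own against A at Beta (4>2); C at Alpha (-5=-5); D at Alpha (-5>-7); E at Alpha (-5>-7).
C: no other strategy beats it everywhere (A at Beta (5>2); B at Alpha (-5=-5); D at Alpha (-5>-7); E at Alpha (-5>-7)).
B strictly dominates D — Alpha: -5>-7, Beta: 4>2, Gamma: 5>3, Delta: 5>-4.
B strictly dominates E — Alpha: -5>-7, Beta: 4>2, Gamma: 5>2, Delta: 5>0.

D, E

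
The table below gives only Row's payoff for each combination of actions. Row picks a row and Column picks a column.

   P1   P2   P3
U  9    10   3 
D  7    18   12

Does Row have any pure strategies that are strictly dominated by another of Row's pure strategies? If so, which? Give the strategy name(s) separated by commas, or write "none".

none

U: no other strategy beats it everywhere (D at P1 (9>7)).
D: no other strategy beats it everywhere (U at P2 (18>10)).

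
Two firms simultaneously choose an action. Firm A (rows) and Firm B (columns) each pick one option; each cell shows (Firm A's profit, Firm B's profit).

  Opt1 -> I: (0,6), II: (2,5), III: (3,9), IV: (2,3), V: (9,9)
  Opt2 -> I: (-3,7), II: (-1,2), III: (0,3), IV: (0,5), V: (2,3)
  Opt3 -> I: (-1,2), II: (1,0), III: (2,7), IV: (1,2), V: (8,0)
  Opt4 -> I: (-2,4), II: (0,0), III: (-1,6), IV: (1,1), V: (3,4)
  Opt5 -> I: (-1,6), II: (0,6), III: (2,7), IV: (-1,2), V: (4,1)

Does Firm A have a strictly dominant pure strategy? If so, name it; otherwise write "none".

Opt1 vs Opt2: I: 0>-3, II: 2>-1, III: 3>0, IV: 2>0, V: 9>2.
Opt1 vs Opt3: I: 0>-1, II: 2>1, III: 3>2, IV: 2>1, V: 9>8.
Opt1 vs Opt4: I: 0>-2, II: 2>0, III: 3>-1, IV: 2>1, V: 9>3.
Opt1 vs Opt5: I: 0>-1, II: 2>0, III: 3>2, IV: 2>-1, V: 9>4.
Opt1 strictly beats every other strategy against every opponent action, so it is strictly dominant.

Opt1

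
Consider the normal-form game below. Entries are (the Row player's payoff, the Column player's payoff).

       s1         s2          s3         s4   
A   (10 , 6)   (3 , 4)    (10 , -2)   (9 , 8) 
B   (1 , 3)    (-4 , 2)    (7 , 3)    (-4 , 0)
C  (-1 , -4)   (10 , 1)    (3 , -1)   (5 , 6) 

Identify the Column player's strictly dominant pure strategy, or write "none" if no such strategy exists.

s1 fails to dominate s2 at C (-4<1).
s2 fails to dominate s1 at A (4<6).
s3 fails to dominate s1 at A (-2<6).
s4 fails to dominate s1 at B (0<3).
No single strategy dominates all the others.

none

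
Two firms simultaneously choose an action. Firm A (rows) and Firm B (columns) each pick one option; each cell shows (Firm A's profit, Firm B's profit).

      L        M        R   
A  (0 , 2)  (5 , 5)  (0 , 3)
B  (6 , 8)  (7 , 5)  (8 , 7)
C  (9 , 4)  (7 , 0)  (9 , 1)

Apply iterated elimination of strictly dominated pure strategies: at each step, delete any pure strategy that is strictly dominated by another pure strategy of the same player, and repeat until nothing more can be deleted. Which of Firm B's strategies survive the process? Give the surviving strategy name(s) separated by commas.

L

For Firm A, B strictly dominates A on the remaining columns (L: 6>0, M: 7>5, R: 8>0); eliminate A.
For Firm B, L strictly dominates M on the remaining rows (B: 8>5, C: 4>0); eliminate M.
Row B is eliminated: C beats it against every remaining column (L: 9>6, R: 9>8).
For Firm B, L strictly dominates R on the remaining rows (C: 4>1); eliminate R.
Among the remaining strategies, none is strictly dominated by another pure strategy of the same player, so the elimination stops.
Surviving strategies — Firm A: {C}; Firm B: {L}.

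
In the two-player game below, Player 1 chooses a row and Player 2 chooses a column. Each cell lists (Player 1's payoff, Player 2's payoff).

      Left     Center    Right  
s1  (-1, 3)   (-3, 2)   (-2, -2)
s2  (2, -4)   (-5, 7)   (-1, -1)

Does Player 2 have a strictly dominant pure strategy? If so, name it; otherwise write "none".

Left fails to dominate Center at s2 (-4<7).
Center fails to dominate Left at s1 (2<3).
Right fails to dominate Left at s1 (-2<3).
No single strategy dominates all the others.

none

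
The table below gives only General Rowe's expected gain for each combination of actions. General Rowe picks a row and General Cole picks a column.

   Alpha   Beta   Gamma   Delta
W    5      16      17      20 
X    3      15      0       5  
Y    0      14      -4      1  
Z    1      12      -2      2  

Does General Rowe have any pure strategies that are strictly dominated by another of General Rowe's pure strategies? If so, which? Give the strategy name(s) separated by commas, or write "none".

X, Y, Z

Nothing dominates W: X at Alpha (5>3); Y at Alpha (5>0); Z at Alpha (5>1).
X: dominated, since W does at least as well everywhere (Alpha: 5>3, Beta: 16>15, Gamma: 17>0, Delta: 20>5).
Y: dominated, since W does at least as well everywhere (Alpha: 5>0, Beta: 16>14, Gamma: 17>-4, Delta: 20>1).
Z: dominated, since W does at least as well everywhere (Alpha: 5>1, Beta: 16>12, Gamma: 17>-2, Delta: 20>2).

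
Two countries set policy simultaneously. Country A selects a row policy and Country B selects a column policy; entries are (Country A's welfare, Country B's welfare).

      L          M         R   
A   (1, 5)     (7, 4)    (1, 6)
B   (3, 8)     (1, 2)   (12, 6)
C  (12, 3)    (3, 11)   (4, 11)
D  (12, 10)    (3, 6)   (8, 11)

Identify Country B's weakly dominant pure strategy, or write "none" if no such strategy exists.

none

L fails to dominate M at C (3<11).
M fails to dominate L at A (4<5).
R fails to dominate L at B (6<8).
No single strategy dominates all the others.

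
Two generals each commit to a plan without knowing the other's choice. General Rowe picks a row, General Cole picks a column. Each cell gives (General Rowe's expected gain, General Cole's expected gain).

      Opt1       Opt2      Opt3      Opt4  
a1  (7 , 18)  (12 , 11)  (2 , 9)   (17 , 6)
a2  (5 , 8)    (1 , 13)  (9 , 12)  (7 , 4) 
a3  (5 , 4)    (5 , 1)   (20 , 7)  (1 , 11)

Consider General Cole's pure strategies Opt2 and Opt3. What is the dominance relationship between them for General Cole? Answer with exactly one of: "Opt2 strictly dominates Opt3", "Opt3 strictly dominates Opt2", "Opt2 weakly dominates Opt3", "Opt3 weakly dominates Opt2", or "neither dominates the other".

neither dominates the other

Opt2's payoffs vs Opt3's, by General Rowe's action — a1: 11>9, a2: 13>12, a3: 1<7.
Opt2 does better at a1, a2 but worse at a3; neither strategy dominates the other.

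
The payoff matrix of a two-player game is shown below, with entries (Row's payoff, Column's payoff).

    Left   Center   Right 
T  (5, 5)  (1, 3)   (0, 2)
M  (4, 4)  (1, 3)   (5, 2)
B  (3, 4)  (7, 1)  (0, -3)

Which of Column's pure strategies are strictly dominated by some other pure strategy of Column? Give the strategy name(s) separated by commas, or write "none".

Nothing dominates Left: Center at T (5>3); Right at T (5>2).
Left strictly dominates Center — T: 5>3, M: 4>3, B: 4>1.
Right is strictly dominated by Left (T: 5>2, M: 4>2, B: 4>-3).

Center, Right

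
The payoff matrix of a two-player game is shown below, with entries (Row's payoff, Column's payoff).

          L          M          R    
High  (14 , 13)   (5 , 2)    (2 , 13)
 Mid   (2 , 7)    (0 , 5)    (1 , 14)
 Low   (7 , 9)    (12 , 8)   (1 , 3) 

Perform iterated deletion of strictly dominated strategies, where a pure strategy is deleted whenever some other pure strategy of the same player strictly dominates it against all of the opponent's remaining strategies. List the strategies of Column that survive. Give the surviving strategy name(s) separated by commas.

L, R

Row's strategy Mid is strictly dominated by High (L: 14>2, M: 5>0, R: 2>1) and is removed.
Column M is eliminated: L beats it against every remaining row (High: 13>2, Low: 9>8).
Row's strategy Low is strictly dominated by High (L: 14>7, R: 2>1) and is removed.
Among the remaining strategies, none is strictly dominated by another pure strategy of the same player, so the elimination stops.
Surviving strategies — Row: {High}; Column: {L, R}.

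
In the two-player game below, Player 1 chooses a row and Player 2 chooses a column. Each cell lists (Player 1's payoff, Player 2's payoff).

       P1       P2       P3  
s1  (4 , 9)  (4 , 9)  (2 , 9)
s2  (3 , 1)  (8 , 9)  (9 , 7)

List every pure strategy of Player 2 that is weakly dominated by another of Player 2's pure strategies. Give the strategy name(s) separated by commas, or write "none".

P1, P3

P1: dominated, since P2 does at least as well everywhere (s1: 9=9, s2: 9>1).
Nothing dominates P2: P1 at s2 (9>1); P3 at s2 (9>7).
P3: dominated, since P2 does at least as well everywhere (s1: 9=9, s2: 9>7).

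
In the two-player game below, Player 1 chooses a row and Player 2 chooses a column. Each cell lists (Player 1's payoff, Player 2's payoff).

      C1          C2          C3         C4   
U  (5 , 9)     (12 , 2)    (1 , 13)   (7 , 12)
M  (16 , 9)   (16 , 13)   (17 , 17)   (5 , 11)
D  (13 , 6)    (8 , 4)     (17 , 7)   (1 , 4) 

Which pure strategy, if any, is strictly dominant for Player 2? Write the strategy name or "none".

C3

C3 vs C1: U: 13>9, M: 17>9, D: 7>6.
C3 vs C2: U: 13>2, M: 17>13, D: 7>4.
C3 vs C4: U: 13>12, M: 17>11, D: 7>4.
C3 strictly beats every other strategy against every opponent action, so it is strictly dominant.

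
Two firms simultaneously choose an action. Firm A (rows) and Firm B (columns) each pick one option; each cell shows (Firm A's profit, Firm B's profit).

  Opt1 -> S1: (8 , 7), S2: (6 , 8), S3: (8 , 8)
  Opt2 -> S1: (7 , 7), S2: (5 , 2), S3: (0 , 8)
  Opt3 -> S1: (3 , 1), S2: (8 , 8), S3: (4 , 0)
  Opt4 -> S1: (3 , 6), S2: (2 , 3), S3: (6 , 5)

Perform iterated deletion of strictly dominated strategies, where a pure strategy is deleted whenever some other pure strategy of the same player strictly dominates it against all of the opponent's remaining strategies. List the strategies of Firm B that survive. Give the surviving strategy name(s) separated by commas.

S2, S3

Row Opt2 is eliminated: Opt1 beats it against every remaining column (S1: 8>7, S2: 6>5, S3: 8>0).
Row Opt4 is eliminated: Opt1 beats it against every remaining column (S1: 8>3, S2: 6>2, S3: 8>6).
For Firm B, S2 strictly dominates S1 on the remaining rows (Opt1: 8>7, Opt3: 8>1); eliminate S1.
Among the remaining strategies, none is strictly dominated by another pure strategy of the same player, so the elimination stops.
Surviving strategies — Firm A: {Opt1, Opt3}; Firm B: {S2, S3}.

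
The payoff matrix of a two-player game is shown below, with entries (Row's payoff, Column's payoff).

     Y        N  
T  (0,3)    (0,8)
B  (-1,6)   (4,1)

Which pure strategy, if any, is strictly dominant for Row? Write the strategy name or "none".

T fails to dominate B at N (0<4).
B fails to dominate T at Y (-1<0).
No single strategy dominates all the others.

none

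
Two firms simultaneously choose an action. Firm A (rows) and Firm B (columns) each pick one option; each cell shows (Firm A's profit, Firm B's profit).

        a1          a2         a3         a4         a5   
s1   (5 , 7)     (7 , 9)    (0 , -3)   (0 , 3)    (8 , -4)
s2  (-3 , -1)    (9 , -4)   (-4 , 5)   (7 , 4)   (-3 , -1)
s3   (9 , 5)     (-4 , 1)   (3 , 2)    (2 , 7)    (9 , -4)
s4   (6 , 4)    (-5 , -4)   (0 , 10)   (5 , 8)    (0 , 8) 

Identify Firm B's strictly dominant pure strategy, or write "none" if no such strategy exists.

a1 fails to dominate a2 at s1 (7<9).
a2 fails to dominate a1 at s2 (-4<-1).
a3 fails to dominate a1 at s1 (-3<7).
a4 fails to dominate a1 at s1 (3<7).
a5 fails to dominate a1 at s1 (-4<7).
No single strategy dominates all the others.

none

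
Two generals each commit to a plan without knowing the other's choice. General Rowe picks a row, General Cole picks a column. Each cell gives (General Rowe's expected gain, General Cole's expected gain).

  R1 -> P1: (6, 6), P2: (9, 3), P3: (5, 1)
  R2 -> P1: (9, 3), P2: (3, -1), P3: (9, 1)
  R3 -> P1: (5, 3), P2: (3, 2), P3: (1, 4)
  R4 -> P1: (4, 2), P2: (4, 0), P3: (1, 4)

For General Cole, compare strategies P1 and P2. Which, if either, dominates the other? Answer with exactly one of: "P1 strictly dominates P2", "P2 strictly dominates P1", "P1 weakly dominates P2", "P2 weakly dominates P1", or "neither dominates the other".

P1's payoffs vs P2's, by General Rowe's action — R1: 6>3, R2: 3>-1, R3: 3>2, R4: 2>0.
Every comparison favours P1, so P1 strictly dominates P2.

P1 strictly dominates P2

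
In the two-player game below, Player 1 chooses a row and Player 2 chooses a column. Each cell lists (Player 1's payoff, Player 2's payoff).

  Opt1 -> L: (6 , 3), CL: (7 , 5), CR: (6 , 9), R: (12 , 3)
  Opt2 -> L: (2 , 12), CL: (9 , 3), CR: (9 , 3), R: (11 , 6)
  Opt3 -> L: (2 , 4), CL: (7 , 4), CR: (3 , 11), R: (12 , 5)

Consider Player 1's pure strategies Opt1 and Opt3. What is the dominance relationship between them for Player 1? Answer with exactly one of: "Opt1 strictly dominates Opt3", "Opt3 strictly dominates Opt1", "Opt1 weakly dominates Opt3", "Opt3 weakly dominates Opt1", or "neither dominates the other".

Opt1 weakly dominates Opt3

Compare Opt1 to Opt3 across every action of Player 2: L: 6>2, CL: 7=7, CR: 6>3, R: 12=12.
Opt1 is at least as good everywhere and strictly better somewhere (tied only at CL, R), so Opt1 weakly but not strictly dominates Opt3.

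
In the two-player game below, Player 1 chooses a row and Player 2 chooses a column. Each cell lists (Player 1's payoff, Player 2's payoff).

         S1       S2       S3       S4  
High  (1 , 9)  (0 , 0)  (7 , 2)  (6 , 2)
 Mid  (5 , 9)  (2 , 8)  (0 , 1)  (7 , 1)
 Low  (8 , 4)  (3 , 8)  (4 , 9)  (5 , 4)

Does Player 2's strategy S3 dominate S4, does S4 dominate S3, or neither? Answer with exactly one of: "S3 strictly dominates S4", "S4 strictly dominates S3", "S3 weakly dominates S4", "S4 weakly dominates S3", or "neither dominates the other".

S3's payoffs vs S4's, by Player 1's action — High: 2=2, Mid: 1=1, Low: 9>4.
S3 is at least as good everywhere and strictly better somewhere (tied only at High, Mid), so S3 weakly but not strictly dominates S4.

S3 weakly dominates S4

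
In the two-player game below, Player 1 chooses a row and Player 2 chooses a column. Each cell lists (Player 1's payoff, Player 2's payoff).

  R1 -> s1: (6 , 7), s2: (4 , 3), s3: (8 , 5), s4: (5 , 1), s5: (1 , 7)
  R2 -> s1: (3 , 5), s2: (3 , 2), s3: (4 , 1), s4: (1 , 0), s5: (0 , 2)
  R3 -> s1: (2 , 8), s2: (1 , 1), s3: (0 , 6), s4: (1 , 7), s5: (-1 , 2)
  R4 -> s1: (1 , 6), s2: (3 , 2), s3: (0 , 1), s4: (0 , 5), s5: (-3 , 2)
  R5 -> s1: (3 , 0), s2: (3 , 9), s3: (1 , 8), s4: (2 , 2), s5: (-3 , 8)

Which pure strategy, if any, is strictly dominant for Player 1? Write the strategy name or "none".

R1 vs R2: s1: 6>3, s2: 4>3, s3: 8>4, s4: 5>1, s5: 1>0.
R1 vs R3: s1: 6>2, s2: 4>1, s3: 8>0, s4: 5>1, s5: 1>-1.
R1 vs R4: s1: 6>1, s2: 4>3, s3: 8>0, s4: 5>0, s5: 1>-3.
R1 vs R5: s1: 6>3, s2: 4>3, s3: 8>1, s4: 5>2, s5: 1>-3.
R1 strictly beats every other strategy against every opponent action, so it is strictly dominant.

R1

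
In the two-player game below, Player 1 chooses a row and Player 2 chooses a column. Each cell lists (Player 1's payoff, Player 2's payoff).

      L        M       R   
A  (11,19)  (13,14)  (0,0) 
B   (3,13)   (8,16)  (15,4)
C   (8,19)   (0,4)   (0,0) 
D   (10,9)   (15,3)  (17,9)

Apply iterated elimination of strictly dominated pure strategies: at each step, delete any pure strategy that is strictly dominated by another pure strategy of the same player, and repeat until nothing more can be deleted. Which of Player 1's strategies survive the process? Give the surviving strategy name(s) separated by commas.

A, D

Player 1's strategy B is strictly dominated by D (L: 10>3, M: 15>8, R: 17>15) and is removed.
Player 1's strategy C is strictly dominated by D (L: 10>8, M: 15>0, R: 17>0) and is removed.
Column M is eliminated: L beats it against every remaining row (A: 19>14, D: 9>3).
Among the remaining strategies, none is strictly dominated by another pure strategy of the same player, so the elimination stops.
Surviving strategies — Player 1: {A, D}; Player 2: {L, R}.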